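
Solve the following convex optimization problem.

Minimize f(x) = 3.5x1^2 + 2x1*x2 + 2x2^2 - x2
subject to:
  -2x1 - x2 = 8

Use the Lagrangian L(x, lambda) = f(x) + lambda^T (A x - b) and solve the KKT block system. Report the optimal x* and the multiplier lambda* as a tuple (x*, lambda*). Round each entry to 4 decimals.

Form the Lagrangian:
  L(x, lambda) = (1/2) x^T Q x + c^T x + lambda^T (A x - b)
Stationarity (grad_x L = 0): Q x + c + A^T lambda = 0.
Primal feasibility: A x = b.

This gives the KKT block system:
  [ Q   A^T ] [ x     ]   [-c ]
  [ A    0  ] [ lambda ] = [ b ]

Solving the linear system:
  x*      = (-3.3333, -1.3333)
  lambda* = (-13)
  f(x*)   = 52.6667

x* = (-3.3333, -1.3333), lambda* = (-13)


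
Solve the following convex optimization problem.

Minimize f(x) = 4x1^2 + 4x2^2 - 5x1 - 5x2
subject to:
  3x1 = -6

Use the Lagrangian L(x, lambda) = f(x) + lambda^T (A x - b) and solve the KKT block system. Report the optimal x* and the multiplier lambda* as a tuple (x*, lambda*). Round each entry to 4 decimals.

Form the Lagrangian:
  L(x, lambda) = (1/2) x^T Q x + c^T x + lambda^T (A x - b)
Stationarity (grad_x L = 0): Q x + c + A^T lambda = 0.
Primal feasibility: A x = b.

This gives the KKT block system:
  [ Q   A^T ] [ x     ]   [-c ]
  [ A    0  ] [ lambda ] = [ b ]

Solving the linear system:
  x*      = (-2, 0.625)
  lambda* = (7)
  f(x*)   = 24.4375

x* = (-2, 0.625), lambda* = (7)


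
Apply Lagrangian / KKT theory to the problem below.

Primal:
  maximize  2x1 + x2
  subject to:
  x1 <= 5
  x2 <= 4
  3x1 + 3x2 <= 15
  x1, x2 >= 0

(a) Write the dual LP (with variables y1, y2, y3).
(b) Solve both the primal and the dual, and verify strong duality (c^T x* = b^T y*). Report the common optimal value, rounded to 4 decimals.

The standard primal-dual pair for 'max c^T x s.t. A x <= b, x >= 0' is:
  Dual:  min b^T y  s.t.  A^T y >= c,  y >= 0.

So the dual LP is:
  minimize  5y1 + 4y2 + 15y3
  subject to:
    y1 + 3y3 >= 2
    y2 + 3y3 >= 1
    y1, y2, y3 >= 0

Solving the primal: x* = (5, 0).
  primal value c^T x* = 10.
Solving the dual: y* = (1, 0, 0.3333).
  dual value b^T y* = 10.
Strong duality: c^T x* = b^T y*. Confirmed.

10


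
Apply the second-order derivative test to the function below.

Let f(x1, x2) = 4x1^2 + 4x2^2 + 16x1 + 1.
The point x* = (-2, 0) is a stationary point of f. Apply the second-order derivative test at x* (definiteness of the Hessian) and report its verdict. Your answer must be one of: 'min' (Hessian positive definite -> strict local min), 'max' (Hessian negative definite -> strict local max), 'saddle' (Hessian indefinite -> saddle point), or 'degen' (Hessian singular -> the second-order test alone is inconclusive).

Compute the Hessian H = grad^2 f:
  H = [[8, 0], [0, 8]]
Verify stationarity: grad f(x*) = H x* + g = (0, 0).
Eigenvalues of H: 8, 8.
Both eigenvalues > 0, so H is positive definite -> x* is a strict local min.

min


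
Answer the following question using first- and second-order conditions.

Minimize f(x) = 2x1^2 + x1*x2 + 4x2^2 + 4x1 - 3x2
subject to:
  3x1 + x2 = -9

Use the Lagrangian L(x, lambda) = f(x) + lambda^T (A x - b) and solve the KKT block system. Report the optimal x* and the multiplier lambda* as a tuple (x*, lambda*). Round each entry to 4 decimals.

Form the Lagrangian:
  L(x, lambda) = (1/2) x^T Q x + c^T x + lambda^T (A x - b)
Stationarity (grad_x L = 0): Q x + c + A^T lambda = 0.
Primal feasibility: A x = b.

This gives the KKT block system:
  [ Q   A^T ] [ x     ]   [-c ]
  [ A    0  ] [ lambda ] = [ b ]

Solving the linear system:
  x*      = (-3.1429, 0.4286)
  lambda* = (2.7143)
  f(x*)   = 5.2857

x* = (-3.1429, 0.4286), lambda* = (2.7143)


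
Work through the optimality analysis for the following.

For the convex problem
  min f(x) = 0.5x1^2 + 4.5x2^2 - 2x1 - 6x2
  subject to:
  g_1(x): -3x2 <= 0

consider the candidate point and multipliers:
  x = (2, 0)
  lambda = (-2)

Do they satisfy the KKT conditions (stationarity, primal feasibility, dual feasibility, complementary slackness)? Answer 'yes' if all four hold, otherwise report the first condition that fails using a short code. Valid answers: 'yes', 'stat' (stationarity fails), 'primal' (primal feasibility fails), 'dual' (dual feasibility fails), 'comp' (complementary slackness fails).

Gradient of f: grad f(x) = Q x + c = (0, -6)
Constraint values g_i(x) = a_i^T x - b_i:
  g_1((2, 0)) = 0
Stationarity residual: grad f(x) + sum_i lambda_i a_i = (0, 0)
  -> stationarity OK
Primal feasibility (all g_i <= 0): OK
Dual feasibility (all lambda_i >= 0): FAILS
Complementary slackness (lambda_i * g_i(x) = 0 for all i): OK

Verdict: the first failing condition is dual_feasibility -> dual.

dual


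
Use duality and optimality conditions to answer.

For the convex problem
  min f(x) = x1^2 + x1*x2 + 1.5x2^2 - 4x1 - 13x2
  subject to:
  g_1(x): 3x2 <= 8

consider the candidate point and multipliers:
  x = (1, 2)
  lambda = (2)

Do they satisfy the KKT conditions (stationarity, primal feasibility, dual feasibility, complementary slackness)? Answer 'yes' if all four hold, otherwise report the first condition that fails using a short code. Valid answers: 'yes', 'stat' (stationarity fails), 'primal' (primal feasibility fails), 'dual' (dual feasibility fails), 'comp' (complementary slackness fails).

Gradient of f: grad f(x) = Q x + c = (0, -6)
Constraint values g_i(x) = a_i^T x - b_i:
  g_1((1, 2)) = -2
Stationarity residual: grad f(x) + sum_i lambda_i a_i = (0, 0)
  -> stationarity OK
Primal feasibility (all g_i <= 0): OK
Dual feasibility (all lambda_i >= 0): OK
Complementary slackness (lambda_i * g_i(x) = 0 for all i): FAILS

Verdict: the first failing condition is complementary_slackness -> comp.

comp


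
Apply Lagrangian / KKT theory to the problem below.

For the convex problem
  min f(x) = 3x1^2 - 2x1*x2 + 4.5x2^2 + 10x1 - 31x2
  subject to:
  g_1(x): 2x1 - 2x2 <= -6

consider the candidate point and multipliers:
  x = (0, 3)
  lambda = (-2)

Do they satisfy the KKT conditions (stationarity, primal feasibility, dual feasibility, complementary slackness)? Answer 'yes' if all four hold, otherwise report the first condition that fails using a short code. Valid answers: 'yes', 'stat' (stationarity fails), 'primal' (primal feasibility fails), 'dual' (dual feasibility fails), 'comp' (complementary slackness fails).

Gradient of f: grad f(x) = Q x + c = (4, -4)
Constraint values g_i(x) = a_i^T x - b_i:
  g_1((0, 3)) = 0
Stationarity residual: grad f(x) + sum_i lambda_i a_i = (0, 0)
  -> stationarity OK
Primal feasibility (all g_i <= 0): OK
Dual feasibility (all lambda_i >= 0): FAILS
Complementary slackness (lambda_i * g_i(x) = 0 for all i): OK

Verdict: the first failing condition is dual_feasibility -> dual.

dual


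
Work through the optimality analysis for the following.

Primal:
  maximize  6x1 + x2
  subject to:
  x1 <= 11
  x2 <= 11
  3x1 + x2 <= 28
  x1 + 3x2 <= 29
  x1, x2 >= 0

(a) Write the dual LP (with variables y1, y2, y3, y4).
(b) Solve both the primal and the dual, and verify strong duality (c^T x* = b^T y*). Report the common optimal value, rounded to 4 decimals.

The standard primal-dual pair for 'max c^T x s.t. A x <= b, x >= 0' is:
  Dual:  min b^T y  s.t.  A^T y >= c,  y >= 0.

So the dual LP is:
  minimize  11y1 + 11y2 + 28y3 + 29y4
  subject to:
    y1 + 3y3 + y4 >= 6
    y2 + y3 + 3y4 >= 1
    y1, y2, y3, y4 >= 0

Solving the primal: x* = (9.3333, 0).
  primal value c^T x* = 56.
Solving the dual: y* = (0, 0, 2, 0).
  dual value b^T y* = 56.
Strong duality: c^T x* = b^T y*. Confirmed.

56


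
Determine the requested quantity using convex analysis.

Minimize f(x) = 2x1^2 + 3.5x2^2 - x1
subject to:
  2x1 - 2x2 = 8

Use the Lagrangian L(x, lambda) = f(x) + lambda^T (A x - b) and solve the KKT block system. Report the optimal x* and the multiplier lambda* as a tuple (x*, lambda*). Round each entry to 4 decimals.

Form the Lagrangian:
  L(x, lambda) = (1/2) x^T Q x + c^T x + lambda^T (A x - b)
Stationarity (grad_x L = 0): Q x + c + A^T lambda = 0.
Primal feasibility: A x = b.

This gives the KKT block system:
  [ Q   A^T ] [ x     ]   [-c ]
  [ A    0  ] [ lambda ] = [ b ]

Solving the linear system:
  x*      = (2.6364, -1.3636)
  lambda* = (-4.7727)
  f(x*)   = 17.7727

x* = (2.6364, -1.3636), lambda* = (-4.7727)


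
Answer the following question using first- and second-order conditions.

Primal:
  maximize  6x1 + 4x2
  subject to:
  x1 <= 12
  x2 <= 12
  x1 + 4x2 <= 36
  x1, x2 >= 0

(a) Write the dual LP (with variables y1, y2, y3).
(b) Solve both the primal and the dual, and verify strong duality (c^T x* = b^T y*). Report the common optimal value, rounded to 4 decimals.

The standard primal-dual pair for 'max c^T x s.t. A x <= b, x >= 0' is:
  Dual:  min b^T y  s.t.  A^T y >= c,  y >= 0.

So the dual LP is:
  minimize  12y1 + 12y2 + 36y3
  subject to:
    y1 + y3 >= 6
    y2 + 4y3 >= 4
    y1, y2, y3 >= 0

Solving the primal: x* = (12, 6).
  primal value c^T x* = 96.
Solving the dual: y* = (5, 0, 1).
  dual value b^T y* = 96.
Strong duality: c^T x* = b^T y*. Confirmed.

96


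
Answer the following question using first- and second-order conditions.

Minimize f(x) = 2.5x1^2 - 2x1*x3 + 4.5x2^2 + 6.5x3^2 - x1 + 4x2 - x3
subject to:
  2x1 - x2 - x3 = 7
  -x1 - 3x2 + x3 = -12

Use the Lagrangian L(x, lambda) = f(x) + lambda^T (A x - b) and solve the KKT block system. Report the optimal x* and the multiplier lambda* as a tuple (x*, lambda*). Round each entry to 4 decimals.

Form the Lagrangian:
  L(x, lambda) = (1/2) x^T Q x + c^T x + lambda^T (A x - b)
Stationarity (grad_x L = 0): Q x + c + A^T lambda = 0.
Primal feasibility: A x = b.

This gives the KKT block system:
  [ Q   A^T ] [ x     ]   [-c ]
  [ A    0  ] [ lambda ] = [ b ]

Solving the linear system:
  x*      = (4.4332, 2.3583, -0.4919)
  lambda* = (-5.8893, 10.3713)
  f(x*)   = 85.5863

x* = (4.4332, 2.3583, -0.4919), lambda* = (-5.8893, 10.3713)


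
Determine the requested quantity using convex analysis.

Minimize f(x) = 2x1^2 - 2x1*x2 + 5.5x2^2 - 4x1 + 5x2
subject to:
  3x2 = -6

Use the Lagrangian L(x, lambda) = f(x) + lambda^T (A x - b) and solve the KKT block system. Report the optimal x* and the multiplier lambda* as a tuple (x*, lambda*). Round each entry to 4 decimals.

Form the Lagrangian:
  L(x, lambda) = (1/2) x^T Q x + c^T x + lambda^T (A x - b)
Stationarity (grad_x L = 0): Q x + c + A^T lambda = 0.
Primal feasibility: A x = b.

This gives the KKT block system:
  [ Q   A^T ] [ x     ]   [-c ]
  [ A    0  ] [ lambda ] = [ b ]

Solving the linear system:
  x*      = (0, -2)
  lambda* = (5.6667)
  f(x*)   = 12

x* = (0, -2), lambda* = (5.6667)


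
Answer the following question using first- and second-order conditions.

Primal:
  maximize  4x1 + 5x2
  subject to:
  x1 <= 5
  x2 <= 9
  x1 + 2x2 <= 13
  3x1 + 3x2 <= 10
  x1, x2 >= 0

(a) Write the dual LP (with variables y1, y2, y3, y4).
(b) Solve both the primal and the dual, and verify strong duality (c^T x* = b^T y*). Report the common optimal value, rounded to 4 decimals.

The standard primal-dual pair for 'max c^T x s.t. A x <= b, x >= 0' is:
  Dual:  min b^T y  s.t.  A^T y >= c,  y >= 0.

So the dual LP is:
  minimize  5y1 + 9y2 + 13y3 + 10y4
  subject to:
    y1 + y3 + 3y4 >= 4
    y2 + 2y3 + 3y4 >= 5
    y1, y2, y3, y4 >= 0

Solving the primal: x* = (0, 3.3333).
  primal value c^T x* = 16.6667.
Solving the dual: y* = (0, 0, 0, 1.6667).
  dual value b^T y* = 16.6667.
Strong duality: c^T x* = b^T y*. Confirmed.

16.6667


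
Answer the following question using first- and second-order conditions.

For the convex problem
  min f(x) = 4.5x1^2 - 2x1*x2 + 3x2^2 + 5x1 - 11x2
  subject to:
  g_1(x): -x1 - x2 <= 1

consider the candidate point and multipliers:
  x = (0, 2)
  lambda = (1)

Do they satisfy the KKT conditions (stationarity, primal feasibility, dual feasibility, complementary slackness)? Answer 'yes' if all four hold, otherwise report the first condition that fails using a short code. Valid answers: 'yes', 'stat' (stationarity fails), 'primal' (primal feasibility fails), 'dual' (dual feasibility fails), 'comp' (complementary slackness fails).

Gradient of f: grad f(x) = Q x + c = (1, 1)
Constraint values g_i(x) = a_i^T x - b_i:
  g_1((0, 2)) = -3
Stationarity residual: grad f(x) + sum_i lambda_i a_i = (0, 0)
  -> stationarity OK
Primal feasibility (all g_i <= 0): OK
Dual feasibility (all lambda_i >= 0): OK
Complementary slackness (lambda_i * g_i(x) = 0 for all i): FAILS

Verdict: the first failing condition is complementary_slackness -> comp.

comp


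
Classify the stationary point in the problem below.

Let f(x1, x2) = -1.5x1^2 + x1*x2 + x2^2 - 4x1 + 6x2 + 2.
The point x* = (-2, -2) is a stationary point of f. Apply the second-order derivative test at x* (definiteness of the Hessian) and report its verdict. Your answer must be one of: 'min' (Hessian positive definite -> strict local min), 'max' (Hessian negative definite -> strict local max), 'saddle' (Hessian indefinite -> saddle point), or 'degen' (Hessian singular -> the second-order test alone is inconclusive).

Compute the Hessian H = grad^2 f:
  H = [[-3, 1], [1, 2]]
Verify stationarity: grad f(x*) = H x* + g = (0, 0).
Eigenvalues of H: -3.1926, 2.1926.
Eigenvalues have mixed signs, so H is indefinite -> x* is a saddle point.

saddle


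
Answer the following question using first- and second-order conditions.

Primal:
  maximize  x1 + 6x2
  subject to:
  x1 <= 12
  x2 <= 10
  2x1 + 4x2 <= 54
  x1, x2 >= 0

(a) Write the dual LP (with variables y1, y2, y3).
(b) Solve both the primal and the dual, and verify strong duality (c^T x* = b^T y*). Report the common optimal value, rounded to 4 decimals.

The standard primal-dual pair for 'max c^T x s.t. A x <= b, x >= 0' is:
  Dual:  min b^T y  s.t.  A^T y >= c,  y >= 0.

So the dual LP is:
  minimize  12y1 + 10y2 + 54y3
  subject to:
    y1 + 2y3 >= 1
    y2 + 4y3 >= 6
    y1, y2, y3 >= 0

Solving the primal: x* = (7, 10).
  primal value c^T x* = 67.
Solving the dual: y* = (0, 4, 0.5).
  dual value b^T y* = 67.
Strong duality: c^T x* = b^T y*. Confirmed.

67


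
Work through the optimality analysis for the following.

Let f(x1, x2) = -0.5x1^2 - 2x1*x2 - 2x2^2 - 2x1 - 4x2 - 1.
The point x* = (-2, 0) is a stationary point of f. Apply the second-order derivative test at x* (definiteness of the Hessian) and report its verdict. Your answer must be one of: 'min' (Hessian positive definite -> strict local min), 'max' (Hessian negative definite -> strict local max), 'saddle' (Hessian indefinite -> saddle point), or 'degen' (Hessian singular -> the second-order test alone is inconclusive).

Compute the Hessian H = grad^2 f:
  H = [[-1, -2], [-2, -4]]
Verify stationarity: grad f(x*) = H x* + g = (0, 0).
Eigenvalues of H: -5, 0.
H has a zero eigenvalue (singular; negative semidefinite but not definite), so H is neither positive definite, negative definite, nor indefinite. The second-order test alone is inconclusive -> degen.
(Indeed, f is constant along the null direction of H through x*, so x* is not a strict local extremum.)

degen


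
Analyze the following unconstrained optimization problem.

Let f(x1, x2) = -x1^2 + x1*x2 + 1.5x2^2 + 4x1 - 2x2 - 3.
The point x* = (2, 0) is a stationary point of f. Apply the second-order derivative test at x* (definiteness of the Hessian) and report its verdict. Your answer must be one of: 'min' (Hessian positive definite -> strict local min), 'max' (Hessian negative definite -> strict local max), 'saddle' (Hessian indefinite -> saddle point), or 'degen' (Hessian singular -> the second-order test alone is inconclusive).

Compute the Hessian H = grad^2 f:
  H = [[-2, 1], [1, 3]]
Verify stationarity: grad f(x*) = H x* + g = (0, 0).
Eigenvalues of H: -2.1926, 3.1926.
Eigenvalues have mixed signs, so H is indefinite -> x* is a saddle point.

saddle


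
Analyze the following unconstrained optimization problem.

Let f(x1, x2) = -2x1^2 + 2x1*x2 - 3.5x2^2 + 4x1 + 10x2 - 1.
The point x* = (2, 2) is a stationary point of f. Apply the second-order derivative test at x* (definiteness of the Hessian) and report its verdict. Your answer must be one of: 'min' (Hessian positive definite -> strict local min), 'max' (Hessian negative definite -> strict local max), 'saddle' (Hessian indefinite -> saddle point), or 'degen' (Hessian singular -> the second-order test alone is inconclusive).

Compute the Hessian H = grad^2 f:
  H = [[-4, 2], [2, -7]]
Verify stationarity: grad f(x*) = H x* + g = (0, 0).
Eigenvalues of H: -8, -3.
Both eigenvalues < 0, so H is negative definite -> x* is a strict local max.

max


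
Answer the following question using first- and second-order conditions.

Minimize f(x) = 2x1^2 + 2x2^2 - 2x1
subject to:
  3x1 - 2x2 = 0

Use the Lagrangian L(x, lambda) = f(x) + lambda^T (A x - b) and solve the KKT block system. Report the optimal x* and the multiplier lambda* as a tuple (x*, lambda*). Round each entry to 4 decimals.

Form the Lagrangian:
  L(x, lambda) = (1/2) x^T Q x + c^T x + lambda^T (A x - b)
Stationarity (grad_x L = 0): Q x + c + A^T lambda = 0.
Primal feasibility: A x = b.

This gives the KKT block system:
  [ Q   A^T ] [ x     ]   [-c ]
  [ A    0  ] [ lambda ] = [ b ]

Solving the linear system:
  x*      = (0.1538, 0.2308)
  lambda* = (0.4615)
  f(x*)   = -0.1538

x* = (0.1538, 0.2308), lambda* = (0.4615)


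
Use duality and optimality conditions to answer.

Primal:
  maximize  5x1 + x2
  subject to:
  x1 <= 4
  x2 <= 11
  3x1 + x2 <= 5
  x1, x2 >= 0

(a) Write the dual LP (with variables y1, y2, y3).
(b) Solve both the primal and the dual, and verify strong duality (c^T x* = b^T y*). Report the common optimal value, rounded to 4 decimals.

The standard primal-dual pair for 'max c^T x s.t. A x <= b, x >= 0' is:
  Dual:  min b^T y  s.t.  A^T y >= c,  y >= 0.

So the dual LP is:
  minimize  4y1 + 11y2 + 5y3
  subject to:
    y1 + 3y3 >= 5
    y2 + y3 >= 1
    y1, y2, y3 >= 0

Solving the primal: x* = (1.6667, 0).
  primal value c^T x* = 8.3333.
Solving the dual: y* = (0, 0, 1.6667).
  dual value b^T y* = 8.3333.
Strong duality: c^T x* = b^T y*. Confirmed.

8.3333


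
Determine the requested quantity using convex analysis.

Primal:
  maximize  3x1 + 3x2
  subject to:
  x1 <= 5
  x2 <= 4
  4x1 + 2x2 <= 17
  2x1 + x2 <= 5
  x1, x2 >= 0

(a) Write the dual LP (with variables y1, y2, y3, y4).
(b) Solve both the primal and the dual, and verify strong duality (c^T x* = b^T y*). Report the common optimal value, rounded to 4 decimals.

The standard primal-dual pair for 'max c^T x s.t. A x <= b, x >= 0' is:
  Dual:  min b^T y  s.t.  A^T y >= c,  y >= 0.

So the dual LP is:
  minimize  5y1 + 4y2 + 17y3 + 5y4
  subject to:
    y1 + 4y3 + 2y4 >= 3
    y2 + 2y3 + y4 >= 3
    y1, y2, y3, y4 >= 0

Solving the primal: x* = (0.5, 4).
  primal value c^T x* = 13.5.
Solving the dual: y* = (0, 1.5, 0, 1.5).
  dual value b^T y* = 13.5.
Strong duality: c^T x* = b^T y*. Confirmed.

13.5


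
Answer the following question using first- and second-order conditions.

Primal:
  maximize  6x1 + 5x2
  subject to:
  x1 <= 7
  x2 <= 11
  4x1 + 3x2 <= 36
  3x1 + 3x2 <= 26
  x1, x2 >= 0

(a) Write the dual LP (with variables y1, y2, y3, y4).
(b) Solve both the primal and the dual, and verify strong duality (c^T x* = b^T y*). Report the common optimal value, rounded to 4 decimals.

The standard primal-dual pair for 'max c^T x s.t. A x <= b, x >= 0' is:
  Dual:  min b^T y  s.t.  A^T y >= c,  y >= 0.

So the dual LP is:
  minimize  7y1 + 11y2 + 36y3 + 26y4
  subject to:
    y1 + 4y3 + 3y4 >= 6
    y2 + 3y3 + 3y4 >= 5
    y1, y2, y3, y4 >= 0

Solving the primal: x* = (7, 1.6667).
  primal value c^T x* = 50.3333.
Solving the dual: y* = (1, 0, 0, 1.6667).
  dual value b^T y* = 50.3333.
Strong duality: c^T x* = b^T y*. Confirmed.

50.3333


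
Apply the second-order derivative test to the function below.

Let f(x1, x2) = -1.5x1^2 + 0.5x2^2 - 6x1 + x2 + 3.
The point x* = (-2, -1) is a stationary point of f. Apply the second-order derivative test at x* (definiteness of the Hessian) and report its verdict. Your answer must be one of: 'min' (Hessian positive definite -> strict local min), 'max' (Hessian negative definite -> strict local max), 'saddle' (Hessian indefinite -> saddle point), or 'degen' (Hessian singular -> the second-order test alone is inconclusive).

Compute the Hessian H = grad^2 f:
  H = [[-3, 0], [0, 1]]
Verify stationarity: grad f(x*) = H x* + g = (0, 0).
Eigenvalues of H: -3, 1.
Eigenvalues have mixed signs, so H is indefinite -> x* is a saddle point.

saddle


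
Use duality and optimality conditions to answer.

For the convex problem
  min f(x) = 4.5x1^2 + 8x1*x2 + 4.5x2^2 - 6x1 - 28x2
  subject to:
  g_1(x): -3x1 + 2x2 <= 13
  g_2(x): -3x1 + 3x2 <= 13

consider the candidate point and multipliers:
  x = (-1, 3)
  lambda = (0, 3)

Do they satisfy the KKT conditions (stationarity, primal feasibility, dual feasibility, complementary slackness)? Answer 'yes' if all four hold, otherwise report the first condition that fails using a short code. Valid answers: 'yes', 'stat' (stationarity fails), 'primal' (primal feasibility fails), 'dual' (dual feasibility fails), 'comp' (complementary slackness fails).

Gradient of f: grad f(x) = Q x + c = (9, -9)
Constraint values g_i(x) = a_i^T x - b_i:
  g_1((-1, 3)) = -4
  g_2((-1, 3)) = -1
Stationarity residual: grad f(x) + sum_i lambda_i a_i = (0, 0)
  -> stationarity OK
Primal feasibility (all g_i <= 0): OK
Dual feasibility (all lambda_i >= 0): OK
Complementary slackness (lambda_i * g_i(x) = 0 for all i): FAILS

Verdict: the first failing condition is complementary_slackness -> comp.

comp


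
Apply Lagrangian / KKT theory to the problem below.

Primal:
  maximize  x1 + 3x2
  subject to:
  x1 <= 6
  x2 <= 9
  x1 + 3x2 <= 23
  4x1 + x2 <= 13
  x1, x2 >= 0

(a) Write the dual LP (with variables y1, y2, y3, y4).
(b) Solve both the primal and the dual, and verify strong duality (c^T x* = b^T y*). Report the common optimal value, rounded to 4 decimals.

The standard primal-dual pair for 'max c^T x s.t. A x <= b, x >= 0' is:
  Dual:  min b^T y  s.t.  A^T y >= c,  y >= 0.

So the dual LP is:
  minimize  6y1 + 9y2 + 23y3 + 13y4
  subject to:
    y1 + y3 + 4y4 >= 1
    y2 + 3y3 + y4 >= 3
    y1, y2, y3, y4 >= 0

Solving the primal: x* = (1.4545, 7.1818).
  primal value c^T x* = 23.
Solving the dual: y* = (0, 0, 1, 0).
  dual value b^T y* = 23.
Strong duality: c^T x* = b^T y*. Confirmed.

23


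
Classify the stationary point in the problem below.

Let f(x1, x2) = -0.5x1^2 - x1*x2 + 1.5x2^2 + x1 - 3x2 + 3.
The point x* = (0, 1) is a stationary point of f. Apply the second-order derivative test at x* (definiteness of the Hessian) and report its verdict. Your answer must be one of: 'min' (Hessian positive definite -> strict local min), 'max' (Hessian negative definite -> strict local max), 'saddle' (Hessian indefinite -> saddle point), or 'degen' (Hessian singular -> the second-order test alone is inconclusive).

Compute the Hessian H = grad^2 f:
  H = [[-1, -1], [-1, 3]]
Verify stationarity: grad f(x*) = H x* + g = (0, 0).
Eigenvalues of H: -1.2361, 3.2361.
Eigenvalues have mixed signs, so H is indefinite -> x* is a saddle point.

saddle


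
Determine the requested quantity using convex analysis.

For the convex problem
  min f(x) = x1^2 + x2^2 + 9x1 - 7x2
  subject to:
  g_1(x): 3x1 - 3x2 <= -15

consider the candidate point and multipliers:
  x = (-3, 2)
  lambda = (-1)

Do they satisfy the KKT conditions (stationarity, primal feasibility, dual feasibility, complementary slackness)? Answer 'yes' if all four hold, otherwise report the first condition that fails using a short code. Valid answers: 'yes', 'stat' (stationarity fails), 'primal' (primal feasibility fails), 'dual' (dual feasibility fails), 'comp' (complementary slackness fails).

Gradient of f: grad f(x) = Q x + c = (3, -3)
Constraint values g_i(x) = a_i^T x - b_i:
  g_1((-3, 2)) = 0
Stationarity residual: grad f(x) + sum_i lambda_i a_i = (0, 0)
  -> stationarity OK
Primal feasibility (all g_i <= 0): OK
Dual feasibility (all lambda_i >= 0): FAILS
Complementary slackness (lambda_i * g_i(x) = 0 for all i): OK

Verdict: the first failing condition is dual_feasibility -> dual.

dual


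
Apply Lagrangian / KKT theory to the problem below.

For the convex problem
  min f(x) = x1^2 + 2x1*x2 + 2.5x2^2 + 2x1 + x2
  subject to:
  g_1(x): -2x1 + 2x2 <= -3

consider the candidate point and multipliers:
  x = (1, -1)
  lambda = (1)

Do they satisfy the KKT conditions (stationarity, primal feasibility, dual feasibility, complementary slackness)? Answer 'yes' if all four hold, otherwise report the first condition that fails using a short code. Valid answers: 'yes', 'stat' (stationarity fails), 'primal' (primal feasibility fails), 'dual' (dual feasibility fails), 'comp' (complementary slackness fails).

Gradient of f: grad f(x) = Q x + c = (2, -2)
Constraint values g_i(x) = a_i^T x - b_i:
  g_1((1, -1)) = -1
Stationarity residual: grad f(x) + sum_i lambda_i a_i = (0, 0)
  -> stationarity OK
Primal feasibility (all g_i <= 0): OK
Dual feasibility (all lambda_i >= 0): OK
Complementary slackness (lambda_i * g_i(x) = 0 for all i): FAILS

Verdict: the first failing condition is complementary_slackness -> comp.

comp


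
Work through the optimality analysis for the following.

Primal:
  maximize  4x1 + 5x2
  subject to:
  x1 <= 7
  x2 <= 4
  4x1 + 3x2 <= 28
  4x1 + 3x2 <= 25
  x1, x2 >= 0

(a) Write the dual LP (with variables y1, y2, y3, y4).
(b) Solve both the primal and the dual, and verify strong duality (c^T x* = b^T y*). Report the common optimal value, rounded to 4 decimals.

The standard primal-dual pair for 'max c^T x s.t. A x <= b, x >= 0' is:
  Dual:  min b^T y  s.t.  A^T y >= c,  y >= 0.

So the dual LP is:
  minimize  7y1 + 4y2 + 28y3 + 25y4
  subject to:
    y1 + 4y3 + 4y4 >= 4
    y2 + 3y3 + 3y4 >= 5
    y1, y2, y3, y4 >= 0

Solving the primal: x* = (3.25, 4).
  primal value c^T x* = 33.
Solving the dual: y* = (0, 2, 0, 1).
  dual value b^T y* = 33.
Strong duality: c^T x* = b^T y*. Confirmed.

33


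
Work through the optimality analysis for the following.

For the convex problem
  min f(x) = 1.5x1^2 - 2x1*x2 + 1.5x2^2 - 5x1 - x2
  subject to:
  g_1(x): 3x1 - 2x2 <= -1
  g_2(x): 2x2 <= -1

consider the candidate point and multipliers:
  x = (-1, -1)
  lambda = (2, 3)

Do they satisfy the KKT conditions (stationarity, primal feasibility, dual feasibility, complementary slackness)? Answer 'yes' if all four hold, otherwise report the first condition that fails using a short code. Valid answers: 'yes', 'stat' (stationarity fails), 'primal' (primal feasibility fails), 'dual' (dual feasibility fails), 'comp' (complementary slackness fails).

Gradient of f: grad f(x) = Q x + c = (-6, -2)
Constraint values g_i(x) = a_i^T x - b_i:
  g_1((-1, -1)) = 0
  g_2((-1, -1)) = -1
Stationarity residual: grad f(x) + sum_i lambda_i a_i = (0, 0)
  -> stationarity OK
Primal feasibility (all g_i <= 0): OK
Dual feasibility (all lambda_i >= 0): OK
Complementary slackness (lambda_i * g_i(x) = 0 for all i): FAILS

Verdict: the first failing condition is complementary_slackness -> comp.

comp


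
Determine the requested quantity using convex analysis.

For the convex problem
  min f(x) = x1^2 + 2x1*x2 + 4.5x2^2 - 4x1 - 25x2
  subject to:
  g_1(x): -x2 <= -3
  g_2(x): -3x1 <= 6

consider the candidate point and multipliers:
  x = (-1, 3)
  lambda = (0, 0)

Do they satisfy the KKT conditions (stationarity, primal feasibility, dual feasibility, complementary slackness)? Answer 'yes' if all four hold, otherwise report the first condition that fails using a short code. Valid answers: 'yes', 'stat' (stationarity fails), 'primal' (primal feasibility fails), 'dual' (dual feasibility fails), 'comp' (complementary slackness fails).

Gradient of f: grad f(x) = Q x + c = (0, 0)
Constraint values g_i(x) = a_i^T x - b_i:
  g_1((-1, 3)) = 0
  g_2((-1, 3)) = -3
Stationarity residual: grad f(x) + sum_i lambda_i a_i = (0, 0)
  -> stationarity OK
Primal feasibility (all g_i <= 0): OK
Dual feasibility (all lambda_i >= 0): OK
Complementary slackness (lambda_i * g_i(x) = 0 for all i): OK

Verdict: yes, KKT holds.

yes


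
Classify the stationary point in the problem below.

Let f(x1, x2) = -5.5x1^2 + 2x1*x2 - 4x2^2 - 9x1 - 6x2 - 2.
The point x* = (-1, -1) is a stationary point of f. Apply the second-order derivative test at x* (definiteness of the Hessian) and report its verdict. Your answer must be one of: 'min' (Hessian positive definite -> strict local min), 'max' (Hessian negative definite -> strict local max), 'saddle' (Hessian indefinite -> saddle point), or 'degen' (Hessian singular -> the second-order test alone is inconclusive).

Compute the Hessian H = grad^2 f:
  H = [[-11, 2], [2, -8]]
Verify stationarity: grad f(x*) = H x* + g = (0, 0).
Eigenvalues of H: -12, -7.
Both eigenvalues < 0, so H is negative definite -> x* is a strict local max.

max


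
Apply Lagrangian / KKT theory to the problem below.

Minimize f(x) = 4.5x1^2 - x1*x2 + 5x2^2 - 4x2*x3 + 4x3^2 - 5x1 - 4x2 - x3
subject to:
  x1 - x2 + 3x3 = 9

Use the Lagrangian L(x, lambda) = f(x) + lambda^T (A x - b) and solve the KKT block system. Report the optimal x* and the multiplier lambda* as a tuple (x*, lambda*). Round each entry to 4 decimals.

Form the Lagrangian:
  L(x, lambda) = (1/2) x^T Q x + c^T x + lambda^T (A x - b)
Stationarity (grad_x L = 0): Q x + c + A^T lambda = 0.
Primal feasibility: A x = b.

This gives the KKT block system:
  [ Q   A^T ] [ x     ]   [-c ]
  [ A    0  ] [ lambda ] = [ b ]

Solving the linear system:
  x*      = (1.3429, 1.1043, 2.9204)
  lambda* = (-5.9822)
  f(x*)   = 19.8937

x* = (1.3429, 1.1043, 2.9204), lambda* = (-5.9822)


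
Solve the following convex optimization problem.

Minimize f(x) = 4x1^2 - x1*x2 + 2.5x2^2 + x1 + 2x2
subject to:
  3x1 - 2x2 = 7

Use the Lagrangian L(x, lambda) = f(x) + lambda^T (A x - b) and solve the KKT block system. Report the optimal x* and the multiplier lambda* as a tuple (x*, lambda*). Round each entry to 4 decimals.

Form the Lagrangian:
  L(x, lambda) = (1/2) x^T Q x + c^T x + lambda^T (A x - b)
Stationarity (grad_x L = 0): Q x + c + A^T lambda = 0.
Primal feasibility: A x = b.

This gives the KKT block system:
  [ Q   A^T ] [ x     ]   [-c ]
  [ A    0  ] [ lambda ] = [ b ]

Solving the linear system:
  x*      = (1.1538, -1.7692)
  lambda* = (-4)
  f(x*)   = 12.8077

x* = (1.1538, -1.7692), lambda* = (-4)


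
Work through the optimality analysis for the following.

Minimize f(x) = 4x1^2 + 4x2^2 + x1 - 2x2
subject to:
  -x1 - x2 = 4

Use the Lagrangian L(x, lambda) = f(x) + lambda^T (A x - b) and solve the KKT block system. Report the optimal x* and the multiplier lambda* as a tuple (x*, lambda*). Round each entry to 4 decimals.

Form the Lagrangian:
  L(x, lambda) = (1/2) x^T Q x + c^T x + lambda^T (A x - b)
Stationarity (grad_x L = 0): Q x + c + A^T lambda = 0.
Primal feasibility: A x = b.

This gives the KKT block system:
  [ Q   A^T ] [ x     ]   [-c ]
  [ A    0  ] [ lambda ] = [ b ]

Solving the linear system:
  x*      = (-2.1875, -1.8125)
  lambda* = (-16.5)
  f(x*)   = 33.7188

x* = (-2.1875, -1.8125), lambda* = (-16.5)


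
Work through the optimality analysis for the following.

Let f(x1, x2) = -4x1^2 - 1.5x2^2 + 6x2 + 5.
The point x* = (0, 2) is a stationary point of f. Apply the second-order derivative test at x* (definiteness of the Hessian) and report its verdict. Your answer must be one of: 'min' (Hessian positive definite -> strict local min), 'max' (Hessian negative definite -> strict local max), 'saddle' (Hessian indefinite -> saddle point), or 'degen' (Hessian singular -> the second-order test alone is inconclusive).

Compute the Hessian H = grad^2 f:
  H = [[-8, 0], [0, -3]]
Verify stationarity: grad f(x*) = H x* + g = (0, 0).
Eigenvalues of H: -8, -3.
Both eigenvalues < 0, so H is negative definite -> x* is a strict local max.

max


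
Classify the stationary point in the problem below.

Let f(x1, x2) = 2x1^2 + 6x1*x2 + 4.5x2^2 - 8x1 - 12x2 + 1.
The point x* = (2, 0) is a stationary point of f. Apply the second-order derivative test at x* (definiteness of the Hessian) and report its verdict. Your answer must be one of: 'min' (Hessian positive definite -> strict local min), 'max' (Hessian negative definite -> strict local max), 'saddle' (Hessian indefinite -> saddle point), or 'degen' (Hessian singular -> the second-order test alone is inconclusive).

Compute the Hessian H = grad^2 f:
  H = [[4, 6], [6, 9]]
Verify stationarity: grad f(x*) = H x* + g = (0, 0).
Eigenvalues of H: 0, 13.
H has a zero eigenvalue (singular; positive semidefinite but not definite), so H is neither positive definite, negative definite, nor indefinite. The second-order test alone is inconclusive -> degen.
(Indeed, f is constant along the null direction of H through x*, so x* is not a strict local extremum.)

degen


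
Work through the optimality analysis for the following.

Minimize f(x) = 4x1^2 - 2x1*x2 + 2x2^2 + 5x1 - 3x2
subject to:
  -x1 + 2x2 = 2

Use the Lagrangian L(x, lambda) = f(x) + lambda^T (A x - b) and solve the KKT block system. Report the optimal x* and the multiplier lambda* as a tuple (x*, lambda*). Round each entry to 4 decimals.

Form the Lagrangian:
  L(x, lambda) = (1/2) x^T Q x + c^T x + lambda^T (A x - b)
Stationarity (grad_x L = 0): Q x + c + A^T lambda = 0.
Primal feasibility: A x = b.

This gives the KKT block system:
  [ Q   A^T ] [ x     ]   [-c ]
  [ A    0  ] [ lambda ] = [ b ]

Solving the linear system:
  x*      = (-0.5, 0.75)
  lambda* = (-0.5)
  f(x*)   = -1.875

x* = (-0.5, 0.75), lambda* = (-0.5)


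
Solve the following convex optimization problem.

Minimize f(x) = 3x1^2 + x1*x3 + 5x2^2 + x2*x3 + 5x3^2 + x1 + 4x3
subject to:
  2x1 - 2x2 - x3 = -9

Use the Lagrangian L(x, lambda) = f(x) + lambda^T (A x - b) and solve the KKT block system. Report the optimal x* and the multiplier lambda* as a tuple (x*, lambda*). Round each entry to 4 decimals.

Form the Lagrangian:
  L(x, lambda) = (1/2) x^T Q x + c^T x + lambda^T (A x - b)
Stationarity (grad_x L = 0): Q x + c + A^T lambda = 0.
Primal feasibility: A x = b.

This gives the KKT block system:
  [ Q   A^T ] [ x     ]   [-c ]
  [ A    0  ] [ lambda ] = [ b ]

Solving the linear system:
  x*      = (-2.7829, 1.4714, 0.4914)
  lambda* = (7.6029)
  f(x*)   = 33.8043

x* = (-2.7829, 1.4714, 0.4914), lambda* = (7.6029)


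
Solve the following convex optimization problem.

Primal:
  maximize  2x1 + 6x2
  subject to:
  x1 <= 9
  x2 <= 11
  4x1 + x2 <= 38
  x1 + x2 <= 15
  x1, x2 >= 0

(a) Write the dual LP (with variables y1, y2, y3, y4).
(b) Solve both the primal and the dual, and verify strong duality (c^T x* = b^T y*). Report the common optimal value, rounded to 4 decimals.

The standard primal-dual pair for 'max c^T x s.t. A x <= b, x >= 0' is:
  Dual:  min b^T y  s.t.  A^T y >= c,  y >= 0.

So the dual LP is:
  minimize  9y1 + 11y2 + 38y3 + 15y4
  subject to:
    y1 + 4y3 + y4 >= 2
    y2 + y3 + y4 >= 6
    y1, y2, y3, y4 >= 0

Solving the primal: x* = (4, 11).
  primal value c^T x* = 74.
Solving the dual: y* = (0, 4, 0, 2).
  dual value b^T y* = 74.
Strong duality: c^T x* = b^T y*. Confirmed.

74


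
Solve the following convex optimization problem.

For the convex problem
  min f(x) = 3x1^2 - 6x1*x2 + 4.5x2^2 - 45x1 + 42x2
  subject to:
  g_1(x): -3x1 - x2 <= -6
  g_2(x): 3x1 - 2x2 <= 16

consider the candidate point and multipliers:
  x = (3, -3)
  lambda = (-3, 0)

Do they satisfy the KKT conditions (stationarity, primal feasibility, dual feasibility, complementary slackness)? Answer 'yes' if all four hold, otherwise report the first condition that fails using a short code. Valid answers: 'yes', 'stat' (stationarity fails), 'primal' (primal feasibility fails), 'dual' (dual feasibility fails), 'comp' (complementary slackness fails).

Gradient of f: grad f(x) = Q x + c = (-9, -3)
Constraint values g_i(x) = a_i^T x - b_i:
  g_1((3, -3)) = 0
  g_2((3, -3)) = -1
Stationarity residual: grad f(x) + sum_i lambda_i a_i = (0, 0)
  -> stationarity OK
Primal feasibility (all g_i <= 0): OK
Dual feasibility (all lambda_i >= 0): FAILS
Complementary slackness (lambda_i * g_i(x) = 0 for all i): OK

Verdict: the first failing condition is dual_feasibility -> dual.

dual


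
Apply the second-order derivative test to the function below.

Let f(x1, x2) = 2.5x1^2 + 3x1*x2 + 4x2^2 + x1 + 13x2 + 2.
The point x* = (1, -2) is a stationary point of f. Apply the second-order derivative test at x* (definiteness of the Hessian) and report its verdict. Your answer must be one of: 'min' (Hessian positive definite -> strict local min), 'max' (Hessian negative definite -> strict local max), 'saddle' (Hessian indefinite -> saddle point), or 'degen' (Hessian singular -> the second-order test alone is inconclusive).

Compute the Hessian H = grad^2 f:
  H = [[5, 3], [3, 8]]
Verify stationarity: grad f(x*) = H x* + g = (0, 0).
Eigenvalues of H: 3.1459, 9.8541.
Both eigenvalues > 0, so H is positive definite -> x* is a strict local min.

min


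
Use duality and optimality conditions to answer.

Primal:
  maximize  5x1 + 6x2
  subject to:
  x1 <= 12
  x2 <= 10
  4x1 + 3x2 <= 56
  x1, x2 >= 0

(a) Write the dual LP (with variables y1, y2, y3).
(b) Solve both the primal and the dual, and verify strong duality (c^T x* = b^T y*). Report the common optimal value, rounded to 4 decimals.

The standard primal-dual pair for 'max c^T x s.t. A x <= b, x >= 0' is:
  Dual:  min b^T y  s.t.  A^T y >= c,  y >= 0.

So the dual LP is:
  minimize  12y1 + 10y2 + 56y3
  subject to:
    y1 + 4y3 >= 5
    y2 + 3y3 >= 6
    y1, y2, y3 >= 0

Solving the primal: x* = (6.5, 10).
  primal value c^T x* = 92.5.
Solving the dual: y* = (0, 2.25, 1.25).
  dual value b^T y* = 92.5.
Strong duality: c^T x* = b^T y*. Confirmed.

92.5


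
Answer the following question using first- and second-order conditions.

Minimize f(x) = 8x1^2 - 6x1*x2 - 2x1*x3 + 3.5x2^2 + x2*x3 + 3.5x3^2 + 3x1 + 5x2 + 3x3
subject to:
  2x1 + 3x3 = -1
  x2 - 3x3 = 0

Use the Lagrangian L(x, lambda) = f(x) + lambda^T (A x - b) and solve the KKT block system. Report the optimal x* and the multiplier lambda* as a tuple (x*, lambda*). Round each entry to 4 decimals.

Form the Lagrangian:
  L(x, lambda) = (1/2) x^T Q x + c^T x + lambda^T (A x - b)
Stationarity (grad_x L = 0): Q x + c + A^T lambda = 0.
Primal feasibility: A x = b.

This gives the KKT block system:
  [ Q   A^T ] [ x     ]   [-c ]
  [ A    0  ] [ lambda ] = [ b ]

Solving the linear system:
  x*      = (-0.1904, -0.6192, -0.2064)
  lambda* = (-2.0407, -1.6017)
  f(x*)   = -3.1635

x* = (-0.1904, -0.6192, -0.2064), lambda* = (-2.0407, -1.6017)


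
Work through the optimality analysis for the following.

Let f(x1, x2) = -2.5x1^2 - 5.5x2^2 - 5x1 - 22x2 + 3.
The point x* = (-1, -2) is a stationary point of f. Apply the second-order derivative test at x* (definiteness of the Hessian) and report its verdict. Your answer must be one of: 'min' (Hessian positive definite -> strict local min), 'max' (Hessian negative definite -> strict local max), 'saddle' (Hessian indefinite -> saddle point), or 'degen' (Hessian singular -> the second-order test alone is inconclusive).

Compute the Hessian H = grad^2 f:
  H = [[-5, 0], [0, -11]]
Verify stationarity: grad f(x*) = H x* + g = (0, 0).
Eigenvalues of H: -11, -5.
Both eigenvalues < 0, so H is negative definite -> x* is a strict local max.

max


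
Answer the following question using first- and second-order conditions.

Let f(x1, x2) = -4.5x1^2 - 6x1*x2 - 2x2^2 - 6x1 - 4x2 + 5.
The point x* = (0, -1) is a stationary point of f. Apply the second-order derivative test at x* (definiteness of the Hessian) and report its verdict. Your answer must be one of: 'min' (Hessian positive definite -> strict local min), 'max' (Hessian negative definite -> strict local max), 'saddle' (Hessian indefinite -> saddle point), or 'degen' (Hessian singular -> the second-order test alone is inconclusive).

Compute the Hessian H = grad^2 f:
  H = [[-9, -6], [-6, -4]]
Verify stationarity: grad f(x*) = H x* + g = (0, 0).
Eigenvalues of H: -13, 0.
H has a zero eigenvalue (singular; negative semidefinite but not definite), so H is neither positive definite, negative definite, nor indefinite. The second-order test alone is inconclusive -> degen.
(Indeed, f is constant along the null direction of H through x*, so x* is not a strict local extremum.)

degen
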